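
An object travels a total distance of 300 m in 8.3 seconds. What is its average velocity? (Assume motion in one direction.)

v_avg = Δd / Δt = 300 / 8.3 = 36.14 m/s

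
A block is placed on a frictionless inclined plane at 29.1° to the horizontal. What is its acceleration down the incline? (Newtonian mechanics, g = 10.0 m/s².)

a = g sin(θ) = 10.0 × sin(29.1°) = 10.0 × 0.4863 = 4.86 m/s²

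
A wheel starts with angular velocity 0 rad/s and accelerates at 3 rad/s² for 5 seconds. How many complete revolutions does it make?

θ = ω₀t + ½αt² = 0×5 + ½×3×5² = 37.5 rad
Total revolutions = θ/(2π) = 37.5/(2π) = 5.97
Complete revolutions = ⌊5.97⌋ = 5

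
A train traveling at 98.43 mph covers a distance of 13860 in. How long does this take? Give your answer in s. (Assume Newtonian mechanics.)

d = 13860 in × 0.0254 = 352.044 m
v = 98.43 mph × 0.44704 = 44.0021 m/s
t = d / v = 352.044 / 44.0021 = 8.001 s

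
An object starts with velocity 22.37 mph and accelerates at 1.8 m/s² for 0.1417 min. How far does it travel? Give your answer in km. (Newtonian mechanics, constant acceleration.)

v₀ = 22.37 mph × 0.44704 = 10.0003 m/s
t = 0.1417 min × 60.0 = 8.502 s
d = v₀ × t + ½ × a × t² = 10.0003 × 8.502 + 0.5 × 1.8 × 8.502² = 150.078 m
d = 150.078 m / 1000.0 = 0.1501 km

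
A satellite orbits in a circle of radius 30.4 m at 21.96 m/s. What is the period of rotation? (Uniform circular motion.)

T = 2πr/v = 2π×30.4/21.96 = 8.7 s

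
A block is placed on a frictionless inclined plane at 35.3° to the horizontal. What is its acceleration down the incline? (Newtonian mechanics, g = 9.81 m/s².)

a = g sin(θ) = 9.81 × sin(35.3°) = 9.81 × 0.5779 = 5.67 m/s²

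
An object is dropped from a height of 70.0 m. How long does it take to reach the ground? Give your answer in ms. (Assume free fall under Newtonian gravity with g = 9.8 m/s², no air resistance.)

t = √(2h/g) = √(2 × 70.0 / 9.8) = 3.77964 s
t = 3.77964 s / 0.001 = 3780 ms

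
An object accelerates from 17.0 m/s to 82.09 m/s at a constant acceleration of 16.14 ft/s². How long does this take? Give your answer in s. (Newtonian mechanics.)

a = 16.14 ft/s² × 0.3048 = 4.91947 m/s²
t = (v - v₀) / a = (82.09 - 17.0) / 4.91947 = 13.23 s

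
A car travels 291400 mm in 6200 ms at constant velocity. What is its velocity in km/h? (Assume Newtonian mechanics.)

d = 291400 mm × 0.001 = 291.4 m
t = 6200 ms × 0.001 = 6.2 s
v = d / t = 291.4 / 6.2 = 47.0 m/s
v = 47.0 m/s / 0.2777777777777778 = 169.2 km/h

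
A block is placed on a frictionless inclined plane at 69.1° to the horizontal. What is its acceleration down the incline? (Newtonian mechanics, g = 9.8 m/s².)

a = g sin(θ) = 9.8 × sin(69.1°) = 9.8 × 0.9342 = 9.16 m/s²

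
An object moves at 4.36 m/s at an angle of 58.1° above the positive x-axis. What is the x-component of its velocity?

vₓ = v cos(θ) = 4.36 × cos(58.1°) = 2.3 m/s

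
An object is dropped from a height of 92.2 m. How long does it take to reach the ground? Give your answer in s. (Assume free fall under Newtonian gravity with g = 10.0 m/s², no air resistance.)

t = √(2h/g) = √(2 × 92.2 / 10.0) = 4.294 s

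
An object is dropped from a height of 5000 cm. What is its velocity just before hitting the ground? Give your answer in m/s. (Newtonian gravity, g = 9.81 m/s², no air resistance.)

h = 5000 cm × 0.01 = 50.0 m
v = √(2gh) = √(2 × 9.81 × 50.0) = 31.32 m/s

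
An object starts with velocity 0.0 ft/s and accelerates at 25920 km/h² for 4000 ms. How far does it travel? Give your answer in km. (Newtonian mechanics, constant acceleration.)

v₀ = 0.0 ft/s × 0.3048 = 0.0 m/s
a = 25920 km/h² × 7.716049382716049e-05 = 2.0 m/s²
t = 4000 ms × 0.001 = 4.0 s
d = v₀ × t + ½ × a × t² = 0.0 × 4.0 + 0.5 × 2.0 × 4.0² = 16.0 m
d = 16.0 m / 1000.0 = 0.016 km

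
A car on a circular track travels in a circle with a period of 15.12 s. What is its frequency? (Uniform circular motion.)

f = 1/T = 1/15.12 = 0.0661 Hz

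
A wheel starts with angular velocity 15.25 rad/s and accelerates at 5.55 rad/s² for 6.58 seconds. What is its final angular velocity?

ω = ω₀ + αt = 15.25 + 5.55 × 6.58 = 51.77 rad/s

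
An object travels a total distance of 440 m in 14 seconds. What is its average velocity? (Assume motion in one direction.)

v_avg = Δd / Δt = 440 / 14 = 31.43 m/s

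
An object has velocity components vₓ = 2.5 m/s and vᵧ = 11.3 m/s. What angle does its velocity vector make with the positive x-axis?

θ = arctan(vᵧ/vₓ) = arctan(11.3/2.5) = 77.52°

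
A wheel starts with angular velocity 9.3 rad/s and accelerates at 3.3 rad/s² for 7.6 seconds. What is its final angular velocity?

ω = ω₀ + αt = 9.3 + 3.3 × 7.6 = 34.38 rad/s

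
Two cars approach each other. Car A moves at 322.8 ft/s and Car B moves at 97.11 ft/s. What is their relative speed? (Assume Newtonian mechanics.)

v_rel = v_A + v_B = 322.8 + 97.11 = 419.91 ft/s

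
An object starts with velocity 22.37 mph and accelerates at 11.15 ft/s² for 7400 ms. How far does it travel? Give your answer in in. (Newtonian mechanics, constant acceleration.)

v₀ = 22.37 mph × 0.44704 = 10.0003 m/s
a = 11.15 ft/s² × 0.3048 = 3.39852 m/s²
t = 7400 ms × 0.001 = 7.4 s
d = v₀ × t + ½ × a × t² = 10.0003 × 7.4 + 0.5 × 3.39852 × 7.4² = 167.054 m
d = 167.054 m / 0.0254 = 6577 in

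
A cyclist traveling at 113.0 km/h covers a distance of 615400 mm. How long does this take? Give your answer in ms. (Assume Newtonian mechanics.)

d = 615400 mm × 0.001 = 615.4 m
v = 113.0 km/h × 0.2777777777777778 = 31.3889 m/s
t = d / v = 615.4 / 31.3889 = 19.6057 s
t = 19.6057 s / 0.001 = 19610 ms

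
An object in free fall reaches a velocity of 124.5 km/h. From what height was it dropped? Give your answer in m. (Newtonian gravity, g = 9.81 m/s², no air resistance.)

v = 124.5 km/h × 0.2777777777777778 = 34.5833 m/s
h = v² / (2g) = 34.5833² / (2 × 9.81) = 60.96 m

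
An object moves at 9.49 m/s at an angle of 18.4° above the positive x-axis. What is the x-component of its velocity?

vₓ = v cos(θ) = 9.49 × cos(18.4°) = 9.0 m/s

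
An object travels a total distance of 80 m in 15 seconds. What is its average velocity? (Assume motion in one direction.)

v_avg = Δd / Δt = 80 / 15 = 5.33 m/s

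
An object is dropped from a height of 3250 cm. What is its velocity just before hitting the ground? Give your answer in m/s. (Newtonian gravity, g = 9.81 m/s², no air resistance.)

h = 3250 cm × 0.01 = 32.5 m
v = √(2gh) = √(2 × 9.81 × 32.5) = 25.25 m/s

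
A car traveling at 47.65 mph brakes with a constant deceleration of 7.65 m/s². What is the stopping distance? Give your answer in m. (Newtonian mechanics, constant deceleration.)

v₀ = 47.65 mph × 0.44704 = 21.3015 m/s
d = v₀² / (2a) = 21.3015² / (2 × 7.65) = 453.754 / 15.3 = 29.66 m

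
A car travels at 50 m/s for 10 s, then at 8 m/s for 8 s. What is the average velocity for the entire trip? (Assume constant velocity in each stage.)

d₁ = v₁t₁ = 50 × 10 = 500 m
d₂ = v₂t₂ = 8 × 8 = 64 m
d_total = 564 m, t_total = 18 s
v_avg = d_total/t_total = 564/18 = 31.33 m/s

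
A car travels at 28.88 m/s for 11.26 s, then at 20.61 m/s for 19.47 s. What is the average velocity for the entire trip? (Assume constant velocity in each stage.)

d₁ = v₁t₁ = 28.88 × 11.26 = 325.1888 m
d₂ = v₂t₂ = 20.61 × 19.47 = 401.2767 m
d_total = 726.4655 m, t_total = 30.73 s
v_avg = d_total/t_total = 726.4655/30.73 = 23.64 m/s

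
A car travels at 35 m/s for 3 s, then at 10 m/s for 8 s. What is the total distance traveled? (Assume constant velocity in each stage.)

d₁ = v₁t₁ = 35 × 3 = 105 m
d₂ = v₂t₂ = 10 × 8 = 80 m
d_total = 105 + 80 = 185 m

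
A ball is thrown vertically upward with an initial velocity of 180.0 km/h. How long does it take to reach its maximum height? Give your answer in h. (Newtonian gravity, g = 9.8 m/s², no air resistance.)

v₀ = 180.0 km/h × 0.2777777777777778 = 50.0 m/s
t_up = v₀ / g = 50.0 / 9.8 = 5.10204 s
t_up = 5.10204 s / 3600.0 = 0.001417 h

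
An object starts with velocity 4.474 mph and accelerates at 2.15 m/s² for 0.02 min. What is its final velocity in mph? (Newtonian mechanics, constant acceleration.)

v₀ = 4.474 mph × 0.44704 = 2.00006 m/s
t = 0.02 min × 60.0 = 1.2 s
v = v₀ + a × t = 2.00006 + 2.15 × 1.2 = 4.58006 m/s
v = 4.58006 m/s / 0.44704 = 10.25 mph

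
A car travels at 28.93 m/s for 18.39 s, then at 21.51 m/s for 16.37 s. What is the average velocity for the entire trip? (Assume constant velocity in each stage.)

d₁ = v₁t₁ = 28.93 × 18.39 = 532.0227 m
d₂ = v₂t₂ = 21.51 × 16.37 = 352.1187 m
d_total = 884.1414 m, t_total = 34.76 s
v_avg = d_total/t_total = 884.1414/34.76 = 25.44 m/s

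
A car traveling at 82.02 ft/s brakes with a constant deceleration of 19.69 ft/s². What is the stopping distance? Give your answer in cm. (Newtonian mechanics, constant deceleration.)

v₀ = 82.02 ft/s × 0.3048 = 24.9997 m/s
a = 19.69 ft/s² × 0.3048 = 6.00151 m/s²
d = v₀² / (2a) = 24.9997² / (2 × 6.00151) = 624.985 / 12.003 = 52.0691 m
d = 52.0691 m / 0.01 = 5207 cm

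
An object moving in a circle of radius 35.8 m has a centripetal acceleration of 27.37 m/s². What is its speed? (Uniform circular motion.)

v = √(a_c × r) = √(27.37 × 35.8) = 31.3 m/s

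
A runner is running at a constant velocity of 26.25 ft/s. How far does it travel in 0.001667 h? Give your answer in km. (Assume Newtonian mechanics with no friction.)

v = 26.25 ft/s × 0.3048 = 8.001 m/s
t = 0.001667 h × 3600.0 = 6.0012 s
d = v × t = 8.001 × 6.0012 = 48.0156 m
d = 48.0156 m / 1000.0 = 0.04802 km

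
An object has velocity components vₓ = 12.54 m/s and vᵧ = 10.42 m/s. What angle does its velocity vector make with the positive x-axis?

θ = arctan(vᵧ/vₓ) = arctan(10.42/12.54) = 39.72°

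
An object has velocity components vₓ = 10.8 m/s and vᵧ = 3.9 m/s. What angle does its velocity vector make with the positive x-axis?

θ = arctan(vᵧ/vₓ) = arctan(3.9/10.8) = 19.86°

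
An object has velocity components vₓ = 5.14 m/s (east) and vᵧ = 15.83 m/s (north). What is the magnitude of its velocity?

|v| = √(vₓ² + vᵧ²) = √(5.14² + 15.83²) = √(277.0085) = 16.64 m/s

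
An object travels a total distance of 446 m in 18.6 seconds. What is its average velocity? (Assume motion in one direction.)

v_avg = Δd / Δt = 446 / 18.6 = 23.98 m/s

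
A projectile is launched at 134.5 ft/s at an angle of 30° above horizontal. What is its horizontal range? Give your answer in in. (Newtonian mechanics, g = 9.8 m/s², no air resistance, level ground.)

v₀ = 134.5 ft/s × 0.3048 = 40.9956 m/s
R = v₀² × sin(2θ) / g = 40.9956² × sin(2 × 30°) / 9.8 = 1680.64 × 0.866025 / 9.8 = 148.518 m
R = 148.518 m / 0.0254 = 5847 in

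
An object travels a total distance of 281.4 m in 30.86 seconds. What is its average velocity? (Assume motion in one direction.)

v_avg = Δd / Δt = 281.4 / 30.86 = 9.12 m/s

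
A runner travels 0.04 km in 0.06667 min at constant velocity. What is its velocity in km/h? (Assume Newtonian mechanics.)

d = 0.04 km × 1000.0 = 40.0 m
t = 0.06667 min × 60.0 = 4.0002 s
v = d / t = 40.0 / 4.0002 = 9.9995 m/s
v = 9.9995 m/s / 0.2777777777777778 = 36.0 km/h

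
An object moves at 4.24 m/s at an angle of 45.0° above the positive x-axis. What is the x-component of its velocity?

vₓ = v cos(θ) = 4.24 × cos(45.0°) = 3.0 m/s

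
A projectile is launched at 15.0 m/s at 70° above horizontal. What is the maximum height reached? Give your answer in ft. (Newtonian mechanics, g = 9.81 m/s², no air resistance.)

H = v₀² × sin²(θ) / (2g) = 15.0² × sin(70°)² / (2 × 9.81) = 225.0 × 0.883022 / 19.62 = 10.1264 m
H = 10.1264 m / 0.3048 = 33.22 ft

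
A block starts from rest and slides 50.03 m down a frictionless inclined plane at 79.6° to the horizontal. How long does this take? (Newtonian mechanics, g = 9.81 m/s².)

a = g sin(θ) = 9.81 × sin(79.6°) = 9.6488 m/s²
t = √(2d/a) = √(2 × 50.03 / 9.6488) = 3.22 s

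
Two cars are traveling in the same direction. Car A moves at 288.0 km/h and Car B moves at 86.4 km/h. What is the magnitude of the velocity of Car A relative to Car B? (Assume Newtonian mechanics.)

v_rel = |v_A - v_B| = |288.0 - 86.4| = 201.6 km/h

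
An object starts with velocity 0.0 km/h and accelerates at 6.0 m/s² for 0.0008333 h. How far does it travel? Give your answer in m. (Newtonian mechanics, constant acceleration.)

v₀ = 0.0 km/h × 0.2777777777777778 = 0.0 m/s
t = 0.0008333 h × 3600.0 = 2.99988 s
d = v₀ × t + ½ × a × t² = 0.0 × 2.99988 + 0.5 × 6.0 × 2.99988² = 27.0 m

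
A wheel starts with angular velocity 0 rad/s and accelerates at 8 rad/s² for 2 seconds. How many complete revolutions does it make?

θ = ω₀t + ½αt² = 0×2 + ½×8×2² = 16.0 rad
Total revolutions = θ/(2π) = 16.0/(2π) = 2.55
Complete revolutions = ⌊2.55⌋ = 2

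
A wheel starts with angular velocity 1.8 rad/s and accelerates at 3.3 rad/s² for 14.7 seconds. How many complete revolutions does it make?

θ = ω₀t + ½αt² = 1.8×14.7 + ½×3.3×14.7² = 383.0085 rad
Total revolutions = θ/(2π) = 383.0085/(2π) = 60.96
Complete revolutions = ⌊60.96⌋ = 60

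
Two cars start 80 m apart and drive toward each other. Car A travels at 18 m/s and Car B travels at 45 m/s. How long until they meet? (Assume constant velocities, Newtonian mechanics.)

Combined speed: v_combined = 18 + 45 = 63 m/s
Time to meet: t = d/v_combined = 80/63 = 1.27 s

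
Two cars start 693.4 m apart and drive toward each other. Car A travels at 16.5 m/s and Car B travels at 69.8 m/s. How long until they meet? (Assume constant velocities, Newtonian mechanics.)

Combined speed: v_combined = 16.5 + 69.8 = 86.3 m/s
Time to meet: t = d/v_combined = 693.4/86.3 = 8.03 s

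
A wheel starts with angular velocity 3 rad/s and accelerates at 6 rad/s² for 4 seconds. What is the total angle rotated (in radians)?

θ = ω₀t + ½αt² = 3×4 + ½×6×4² = 60.0 rad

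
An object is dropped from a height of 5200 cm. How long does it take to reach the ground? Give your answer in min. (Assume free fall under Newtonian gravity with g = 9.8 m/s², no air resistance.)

h = 5200 cm × 0.01 = 52.0 m
t = √(2h/g) = √(2 × 52.0 / 9.8) = 3.25764 s
t = 3.25764 s / 60.0 = 0.05429 min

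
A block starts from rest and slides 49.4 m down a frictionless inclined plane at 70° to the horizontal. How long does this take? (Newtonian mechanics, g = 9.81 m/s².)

a = g sin(θ) = 9.81 × sin(70°) = 9.2184 m/s²
t = √(2d/a) = √(2 × 49.4 / 9.2184) = 3.27 s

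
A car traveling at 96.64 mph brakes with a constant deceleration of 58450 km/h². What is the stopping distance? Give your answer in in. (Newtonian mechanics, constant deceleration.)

v₀ = 96.64 mph × 0.44704 = 43.2019 m/s
a = 58450 km/h² × 7.716049382716049e-05 = 4.51003 m/s²
d = v₀² / (2a) = 43.2019² / (2 × 4.51003) = 1866.4 / 9.02006 = 206.917 m
d = 206.917 m / 0.0254 = 8146 in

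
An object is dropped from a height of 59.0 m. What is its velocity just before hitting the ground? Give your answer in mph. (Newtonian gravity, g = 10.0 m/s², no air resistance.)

v = √(2gh) = √(2 × 10.0 × 59.0) = 34.3511 m/s
v = 34.3511 m/s / 0.44704 = 76.84 mph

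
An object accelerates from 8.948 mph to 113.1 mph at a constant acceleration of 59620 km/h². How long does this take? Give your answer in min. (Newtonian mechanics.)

v₀ = 8.948 mph × 0.44704 = 4.00011 m/s
v = 113.1 mph × 0.44704 = 50.5602 m/s
a = 59620 km/h² × 7.716049382716049e-05 = 4.60031 m/s²
t = (v - v₀) / a = (50.5602 - 4.00011) / 4.60031 = 10.1211 s
t = 10.1211 s / 60.0 = 0.1687 min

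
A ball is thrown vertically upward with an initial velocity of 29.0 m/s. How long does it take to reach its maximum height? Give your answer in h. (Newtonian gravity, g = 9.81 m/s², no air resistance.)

t_up = v₀ / g = 29.0 / 9.81 = 2.95617 s
t_up = 2.95617 s / 3600.0 = 0.0008212 h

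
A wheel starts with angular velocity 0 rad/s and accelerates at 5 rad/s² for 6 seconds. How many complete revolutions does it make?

θ = ω₀t + ½αt² = 0×6 + ½×5×6² = 90.0 rad
Total revolutions = θ/(2π) = 90.0/(2π) = 14.32
Complete revolutions = ⌊14.32⌋ = 14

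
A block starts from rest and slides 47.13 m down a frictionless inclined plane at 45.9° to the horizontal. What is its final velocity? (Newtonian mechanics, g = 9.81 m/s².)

a = g sin(θ) = 9.81 × sin(45.9°) = 7.0448 m/s²
v = √(2ad) = √(2 × 7.0448 × 47.13) = 25.77 m/s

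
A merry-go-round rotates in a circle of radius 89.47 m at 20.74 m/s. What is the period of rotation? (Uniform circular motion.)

T = 2πr/v = 2π×89.47/20.74 = 27.1 s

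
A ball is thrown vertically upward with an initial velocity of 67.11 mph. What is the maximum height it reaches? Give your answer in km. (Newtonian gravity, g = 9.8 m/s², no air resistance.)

v₀ = 67.11 mph × 0.44704 = 30.0009 m/s
h_max = v₀² / (2g) = 30.0009² / (2 × 9.8) = 900.054 / 19.6 = 45.9211 m
h_max = 45.9211 m / 1000.0 = 0.04592 km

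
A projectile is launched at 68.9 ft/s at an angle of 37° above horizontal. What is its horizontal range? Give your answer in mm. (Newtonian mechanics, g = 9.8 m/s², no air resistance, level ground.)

v₀ = 68.9 ft/s × 0.3048 = 21.0007 m/s
R = v₀² × sin(2θ) / g = 21.0007² × sin(2 × 37°) / 9.8 = 441.029 × 0.961262 / 9.8 = 43.2596 m
R = 43.2596 m / 0.001 = 43260 mm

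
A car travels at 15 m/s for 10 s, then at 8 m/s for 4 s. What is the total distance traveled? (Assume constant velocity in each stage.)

d₁ = v₁t₁ = 15 × 10 = 150 m
d₂ = v₂t₂ = 8 × 4 = 32 m
d_total = 150 + 32 = 182 m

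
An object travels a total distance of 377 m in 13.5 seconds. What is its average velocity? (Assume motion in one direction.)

v_avg = Δd / Δt = 377 / 13.5 = 27.93 m/s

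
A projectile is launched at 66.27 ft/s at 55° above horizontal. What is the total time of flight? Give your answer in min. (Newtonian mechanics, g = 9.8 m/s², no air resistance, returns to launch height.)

v₀ = 66.27 ft/s × 0.3048 = 20.1991 m/s
T = 2 × v₀ × sin(θ) / g = 2 × 20.1991 × sin(55°) / 9.8 = 2 × 20.1991 × 0.819152 / 9.8 = 3.37676 s
T = 3.37676 s / 60.0 = 0.05628 min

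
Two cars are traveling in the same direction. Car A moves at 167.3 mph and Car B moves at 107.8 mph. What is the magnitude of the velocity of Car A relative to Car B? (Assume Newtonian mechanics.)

v_rel = |v_A - v_B| = |167.3 - 107.8| = 59.5 mph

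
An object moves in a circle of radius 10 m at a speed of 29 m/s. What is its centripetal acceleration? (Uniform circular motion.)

a_c = v²/r = 29²/10 = 841/10 = 84.1 m/s²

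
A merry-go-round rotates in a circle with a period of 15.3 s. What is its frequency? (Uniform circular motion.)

f = 1/T = 1/15.3 = 0.0654 Hz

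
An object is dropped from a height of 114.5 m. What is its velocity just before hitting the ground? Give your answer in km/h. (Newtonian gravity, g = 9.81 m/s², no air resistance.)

v = √(2gh) = √(2 × 9.81 × 114.5) = 47.3972 m/s
v = 47.3972 m/s / 0.2777777777777778 = 170.6 km/h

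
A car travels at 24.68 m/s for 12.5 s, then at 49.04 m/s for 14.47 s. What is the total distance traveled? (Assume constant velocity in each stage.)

d₁ = v₁t₁ = 24.68 × 12.5 = 308.5 m
d₂ = v₂t₂ = 49.04 × 14.47 = 709.6088 m
d_total = 308.5 + 709.6088 = 1018.11 m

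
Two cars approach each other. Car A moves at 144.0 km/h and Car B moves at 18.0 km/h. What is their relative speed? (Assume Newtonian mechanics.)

v_rel = v_A + v_B = 144.0 + 18.0 = 162.0 km/h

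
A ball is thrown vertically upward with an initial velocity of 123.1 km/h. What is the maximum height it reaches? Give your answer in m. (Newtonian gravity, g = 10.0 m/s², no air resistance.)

v₀ = 123.1 km/h × 0.2777777777777778 = 34.1944 m/s
h_max = v₀² / (2g) = 34.1944² / (2 × 10.0) = 1169.26 / 20.0 = 58.46 m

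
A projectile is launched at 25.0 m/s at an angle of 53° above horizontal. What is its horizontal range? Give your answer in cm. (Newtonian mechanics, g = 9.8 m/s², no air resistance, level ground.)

R = v₀² × sin(2θ) / g = 25.0² × sin(2 × 53°) / 9.8 = 625.0 × 0.961262 / 9.8 = 61.305 m
R = 61.305 m / 0.01 = 6130 cm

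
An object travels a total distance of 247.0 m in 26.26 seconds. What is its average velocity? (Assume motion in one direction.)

v_avg = Δd / Δt = 247.0 / 26.26 = 9.41 m/s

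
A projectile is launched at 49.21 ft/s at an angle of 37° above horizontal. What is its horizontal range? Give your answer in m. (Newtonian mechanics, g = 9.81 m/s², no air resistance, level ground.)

v₀ = 49.21 ft/s × 0.3048 = 14.9992 m/s
R = v₀² × sin(2θ) / g = 14.9992² × sin(2 × 37°) / 9.81 = 224.976 × 0.961262 / 9.81 = 22.04 m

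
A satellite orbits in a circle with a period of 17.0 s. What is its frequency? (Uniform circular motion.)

f = 1/T = 1/17.0 = 0.0588 Hz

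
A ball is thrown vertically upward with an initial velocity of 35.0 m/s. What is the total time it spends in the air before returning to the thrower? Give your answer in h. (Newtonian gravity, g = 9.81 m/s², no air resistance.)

t_total = 2 × v₀ / g = 2 × 35.0 / 9.81 = 7.13558 s
t_total = 7.13558 s / 3600.0 = 0.001982 h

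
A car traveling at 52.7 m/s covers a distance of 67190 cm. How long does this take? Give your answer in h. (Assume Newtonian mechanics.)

d = 67190 cm × 0.01 = 671.9 m
t = d / v = 671.9 / 52.7 = 12.7495 s
t = 12.7495 s / 3600.0 = 0.003542 h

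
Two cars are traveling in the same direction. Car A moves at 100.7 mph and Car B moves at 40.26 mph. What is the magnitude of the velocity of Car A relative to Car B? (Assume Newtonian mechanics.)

v_rel = |v_A - v_B| = |100.7 - 40.26| = 60.44 mph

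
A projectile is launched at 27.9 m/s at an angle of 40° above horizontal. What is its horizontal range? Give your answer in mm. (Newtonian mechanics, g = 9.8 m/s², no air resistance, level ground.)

R = v₀² × sin(2θ) / g = 27.9² × sin(2 × 40°) / 9.8 = 778.41 × 0.984808 / 9.8 = 78.2229 m
R = 78.2229 m / 0.001 = 78220 mm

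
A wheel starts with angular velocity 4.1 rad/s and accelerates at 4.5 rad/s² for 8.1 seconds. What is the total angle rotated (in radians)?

θ = ω₀t + ½αt² = 4.1×8.1 + ½×4.5×8.1² = 180.83 rad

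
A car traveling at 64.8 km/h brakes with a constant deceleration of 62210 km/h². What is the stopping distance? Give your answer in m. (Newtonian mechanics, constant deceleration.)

v₀ = 64.8 km/h × 0.2777777777777778 = 18.0 m/s
a = 62210 km/h² × 7.716049382716049e-05 = 4.80015 m/s²
d = v₀² / (2a) = 18.0² / (2 × 4.80015) = 324.0 / 9.6003 = 33.75 m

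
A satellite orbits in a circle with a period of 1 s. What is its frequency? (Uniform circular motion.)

f = 1/T = 1/1 = 1.0 Hz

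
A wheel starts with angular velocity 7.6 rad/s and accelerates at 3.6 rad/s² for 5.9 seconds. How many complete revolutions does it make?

θ = ω₀t + ½αt² = 7.6×5.9 + ½×3.6×5.9² = 107.498 rad
Total revolutions = θ/(2π) = 107.498/(2π) = 17.11
Complete revolutions = ⌊17.11⌋ = 17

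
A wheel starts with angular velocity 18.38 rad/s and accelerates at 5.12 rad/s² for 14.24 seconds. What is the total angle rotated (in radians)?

θ = ω₀t + ½αt² = 18.38×14.24 + ½×5.12×14.24² = 780.84 rad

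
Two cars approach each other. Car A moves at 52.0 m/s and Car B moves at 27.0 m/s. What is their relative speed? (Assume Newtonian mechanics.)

v_rel = v_A + v_B = 52.0 + 27.0 = 79.0 m/s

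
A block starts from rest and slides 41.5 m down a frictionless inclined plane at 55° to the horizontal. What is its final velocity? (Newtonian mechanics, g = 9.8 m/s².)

a = g sin(θ) = 9.8 × sin(55°) = 8.0277 m/s²
v = √(2ad) = √(2 × 8.0277 × 41.5) = 25.81 m/s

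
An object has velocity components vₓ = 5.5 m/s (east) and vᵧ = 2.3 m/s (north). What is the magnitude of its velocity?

|v| = √(vₓ² + vᵧ²) = √(5.5² + 2.3²) = √(35.54) = 5.96 m/s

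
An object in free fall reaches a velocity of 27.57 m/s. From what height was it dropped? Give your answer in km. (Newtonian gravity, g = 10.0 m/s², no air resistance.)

h = v² / (2g) = 27.57² / (2 × 10.0) = 38.0052 m
h = 38.0052 m / 1000.0 = 0.03801 km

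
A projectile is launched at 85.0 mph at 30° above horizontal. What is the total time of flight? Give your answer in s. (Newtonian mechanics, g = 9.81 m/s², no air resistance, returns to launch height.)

v₀ = 85.0 mph × 0.44704 = 37.9984 m/s
T = 2 × v₀ × sin(θ) / g = 2 × 37.9984 × sin(30°) / 9.81 = 2 × 37.9984 × 0.5 / 9.81 = 3.873 s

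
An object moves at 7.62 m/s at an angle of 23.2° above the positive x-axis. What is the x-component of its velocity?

vₓ = v cos(θ) = 7.62 × cos(23.2°) = 7.0 m/s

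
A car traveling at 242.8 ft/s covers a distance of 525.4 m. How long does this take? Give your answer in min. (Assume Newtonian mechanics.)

v = 242.8 ft/s × 0.3048 = 74.0054 m/s
t = d / v = 525.4 / 74.0054 = 7.09948 s
t = 7.09948 s / 60.0 = 0.1183 min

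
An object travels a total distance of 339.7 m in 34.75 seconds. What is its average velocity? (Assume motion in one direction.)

v_avg = Δd / Δt = 339.7 / 34.75 = 9.78 m/s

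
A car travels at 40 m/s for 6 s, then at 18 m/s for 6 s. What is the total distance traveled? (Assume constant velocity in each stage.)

d₁ = v₁t₁ = 40 × 6 = 240 m
d₂ = v₂t₂ = 18 × 6 = 108 m
d_total = 240 + 108 = 348 m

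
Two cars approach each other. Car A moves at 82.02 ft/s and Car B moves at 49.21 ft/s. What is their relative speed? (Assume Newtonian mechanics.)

v_rel = v_A + v_B = 82.02 + 49.21 = 131.23 ft/s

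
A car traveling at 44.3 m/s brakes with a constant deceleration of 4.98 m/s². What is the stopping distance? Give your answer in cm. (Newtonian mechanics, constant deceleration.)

d = v₀² / (2a) = 44.3² / (2 × 4.98) = 1962.49 / 9.96 = 197.037 m
d = 197.037 m / 0.01 = 19700 cm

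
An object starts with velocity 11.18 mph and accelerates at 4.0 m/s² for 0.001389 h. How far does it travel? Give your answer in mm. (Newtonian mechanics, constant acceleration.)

v₀ = 11.18 mph × 0.44704 = 4.99791 m/s
t = 0.001389 h × 3600.0 = 5.0004 s
d = v₀ × t + ½ × a × t² = 4.99791 × 5.0004 + 0.5 × 4.0 × 5.0004² = 74.9995 m
d = 74.9995 m / 0.001 = 75000 mm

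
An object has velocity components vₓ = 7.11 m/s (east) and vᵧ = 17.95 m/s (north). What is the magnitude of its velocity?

|v| = √(vₓ² + vᵧ²) = √(7.11² + 17.95²) = √(372.7546) = 19.31 m/s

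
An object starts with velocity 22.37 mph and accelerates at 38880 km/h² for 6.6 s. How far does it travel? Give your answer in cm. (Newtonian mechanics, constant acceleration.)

v₀ = 22.37 mph × 0.44704 = 10.0003 m/s
a = 38880 km/h² × 7.716049382716049e-05 = 3.0 m/s²
d = v₀ × t + ½ × a × t² = 10.0003 × 6.6 + 0.5 × 3.0 × 6.6² = 131.342 m
d = 131.342 m / 0.01 = 13130 cm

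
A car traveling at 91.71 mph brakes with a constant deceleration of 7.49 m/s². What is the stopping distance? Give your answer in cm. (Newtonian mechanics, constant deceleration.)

v₀ = 91.71 mph × 0.44704 = 40.998 m/s
d = v₀² / (2a) = 40.998² / (2 × 7.49) = 1680.84 / 14.98 = 112.206 m
d = 112.206 m / 0.01 = 11220 cm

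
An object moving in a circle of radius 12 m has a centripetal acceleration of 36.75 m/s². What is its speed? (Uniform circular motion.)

v = √(a_c × r) = √(36.75 × 12) = 21.0 m/s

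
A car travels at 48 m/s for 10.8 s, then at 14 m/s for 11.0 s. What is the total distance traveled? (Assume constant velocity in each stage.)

d₁ = v₁t₁ = 48 × 10.8 = 518.4 m
d₂ = v₂t₂ = 14 × 11.0 = 154.0 m
d_total = 518.4 + 154.0 = 672.4 m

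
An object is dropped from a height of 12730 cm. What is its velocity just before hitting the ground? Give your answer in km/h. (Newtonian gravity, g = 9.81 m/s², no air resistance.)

h = 12730 cm × 0.01 = 127.3 m
v = √(2gh) = √(2 × 9.81 × 127.3) = 49.9763 m/s
v = 49.9763 m/s / 0.2777777777777778 = 179.9 km/h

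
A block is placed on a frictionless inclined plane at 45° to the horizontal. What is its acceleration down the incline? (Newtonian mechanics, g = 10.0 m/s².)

a = g sin(θ) = 10.0 × sin(45°) = 10.0 × 0.7071 = 7.07 m/s²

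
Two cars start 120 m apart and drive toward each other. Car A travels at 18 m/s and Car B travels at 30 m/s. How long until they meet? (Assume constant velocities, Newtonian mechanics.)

Combined speed: v_combined = 18 + 30 = 48 m/s
Time to meet: t = d/v_combined = 120/48 = 2.5 s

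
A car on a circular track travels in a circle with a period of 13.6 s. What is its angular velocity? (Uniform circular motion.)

ω = 2π/T = 2π/13.6 = 0.462 rad/s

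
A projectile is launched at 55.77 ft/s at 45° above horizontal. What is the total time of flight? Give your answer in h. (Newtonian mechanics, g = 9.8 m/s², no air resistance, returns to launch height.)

v₀ = 55.77 ft/s × 0.3048 = 16.9987 m/s
T = 2 × v₀ × sin(θ) / g = 2 × 16.9987 × sin(45°) / 9.8 = 2 × 16.9987 × 0.707107 / 9.8 = 2.45304 s
T = 2.45304 s / 3600.0 = 0.0006814 h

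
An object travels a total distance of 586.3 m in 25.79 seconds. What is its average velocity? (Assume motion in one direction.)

v_avg = Δd / Δt = 586.3 / 25.79 = 22.73 m/s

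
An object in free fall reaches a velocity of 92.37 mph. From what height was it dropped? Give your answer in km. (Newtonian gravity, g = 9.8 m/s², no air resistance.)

v = 92.37 mph × 0.44704 = 41.2931 m/s
h = v² / (2g) = 41.2931² / (2 × 9.8) = 86.9959 m
h = 86.9959 m / 1000.0 = 0.087 km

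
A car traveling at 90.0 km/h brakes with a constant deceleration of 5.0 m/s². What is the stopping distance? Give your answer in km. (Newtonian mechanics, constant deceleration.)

v₀ = 90.0 km/h × 0.2777777777777778 = 25.0 m/s
d = v₀² / (2a) = 25.0² / (2 × 5.0) = 625.0 / 10.0 = 62.5 m
d = 62.5 m / 1000.0 = 0.0625 km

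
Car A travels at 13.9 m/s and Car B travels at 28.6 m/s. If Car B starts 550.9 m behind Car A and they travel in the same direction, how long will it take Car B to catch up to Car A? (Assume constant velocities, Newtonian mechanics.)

Relative speed: v_rel = 28.6 - 13.9 = 14.7 m/s
Time to catch: t = d₀/v_rel = 550.9/14.7 = 37.48 s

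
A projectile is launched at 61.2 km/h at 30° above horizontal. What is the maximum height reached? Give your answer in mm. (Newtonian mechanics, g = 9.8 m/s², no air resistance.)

v₀ = 61.2 km/h × 0.2777777777777778 = 17.0 m/s
H = v₀² × sin²(θ) / (2g) = 17.0² × sin(30°)² / (2 × 9.8) = 289.0 × 0.25 / 19.6 = 3.68622 m
H = 3.68622 m / 0.001 = 3686 mm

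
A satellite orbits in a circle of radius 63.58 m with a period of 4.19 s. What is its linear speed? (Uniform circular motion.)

v = 2πr/T = 2π×63.58/4.19 = 95.34 m/s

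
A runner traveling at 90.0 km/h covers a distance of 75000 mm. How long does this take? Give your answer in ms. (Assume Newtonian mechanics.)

d = 75000 mm × 0.001 = 75.0 m
v = 90.0 km/h × 0.2777777777777778 = 25.0 m/s
t = d / v = 75.0 / 25.0 = 3.0 s
t = 3.0 s / 0.001 = 3000 ms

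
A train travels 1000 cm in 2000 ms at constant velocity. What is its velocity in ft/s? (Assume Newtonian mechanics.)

d = 1000 cm × 0.01 = 10.0 m
t = 2000 ms × 0.001 = 2.0 s
v = d / t = 10.0 / 2.0 = 5.0 m/s
v = 5.0 m/s / 0.3048 = 16.4 ft/s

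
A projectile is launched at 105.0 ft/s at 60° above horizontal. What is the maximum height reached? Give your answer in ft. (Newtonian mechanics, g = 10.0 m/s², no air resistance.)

v₀ = 105.0 ft/s × 0.3048 = 32.004 m/s
H = v₀² × sin²(θ) / (2g) = 32.004² × sin(60°)² / (2 × 10.0) = 1024.26 × 0.75 / 20.0 = 38.4097 m
H = 38.4097 m / 0.3048 = 126.0 ft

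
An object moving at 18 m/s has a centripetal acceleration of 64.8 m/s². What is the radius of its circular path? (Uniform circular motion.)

r = v²/a_c = 18²/64.8 = 5.0 m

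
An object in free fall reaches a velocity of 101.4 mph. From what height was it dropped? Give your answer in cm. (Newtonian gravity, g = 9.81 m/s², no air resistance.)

v = 101.4 mph × 0.44704 = 45.3299 m/s
h = v² / (2g) = 45.3299² / (2 × 9.81) = 104.73 m
h = 104.73 m / 0.01 = 10470 cm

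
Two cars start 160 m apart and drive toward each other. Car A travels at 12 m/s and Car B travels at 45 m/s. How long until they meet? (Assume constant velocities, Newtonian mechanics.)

Combined speed: v_combined = 12 + 45 = 57 m/s
Time to meet: t = d/v_combined = 160/57 = 2.81 s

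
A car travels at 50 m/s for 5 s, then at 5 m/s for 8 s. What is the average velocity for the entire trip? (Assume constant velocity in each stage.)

d₁ = v₁t₁ = 50 × 5 = 250 m
d₂ = v₂t₂ = 5 × 8 = 40 m
d_total = 290 m, t_total = 13 s
v_avg = d_total/t_total = 290/13 = 22.31 m/s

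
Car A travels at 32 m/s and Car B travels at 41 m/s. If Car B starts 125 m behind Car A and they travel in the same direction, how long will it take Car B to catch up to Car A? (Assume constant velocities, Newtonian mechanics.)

Relative speed: v_rel = 41 - 32 = 9 m/s
Time to catch: t = d₀/v_rel = 125/9 = 13.89 s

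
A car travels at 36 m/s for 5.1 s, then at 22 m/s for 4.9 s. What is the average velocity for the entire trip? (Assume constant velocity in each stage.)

d₁ = v₁t₁ = 36 × 5.1 = 183.6 m
d₂ = v₂t₂ = 22 × 4.9 = 107.8 m
d_total = 291.4 m, t_total = 10.0 s
v_avg = d_total/t_total = 291.4/10.0 = 29.14 m/s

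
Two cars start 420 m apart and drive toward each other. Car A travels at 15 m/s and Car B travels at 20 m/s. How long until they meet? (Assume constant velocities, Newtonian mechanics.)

Combined speed: v_combined = 15 + 20 = 35 m/s
Time to meet: t = d/v_combined = 420/35 = 12.0 s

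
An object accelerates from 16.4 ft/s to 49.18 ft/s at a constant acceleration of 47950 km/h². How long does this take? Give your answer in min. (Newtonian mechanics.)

v₀ = 16.4 ft/s × 0.3048 = 4.99872 m/s
v = 49.18 ft/s × 0.3048 = 14.9901 m/s
a = 47950 km/h² × 7.716049382716049e-05 = 3.69985 m/s²
t = (v - v₀) / a = (14.9901 - 4.99872) / 3.69985 = 2.70048 s
t = 2.70048 s / 60.0 = 0.04501 min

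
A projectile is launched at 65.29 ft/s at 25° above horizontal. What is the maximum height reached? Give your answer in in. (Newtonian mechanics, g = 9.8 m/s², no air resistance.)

v₀ = 65.29 ft/s × 0.3048 = 19.9004 m/s
H = v₀² × sin²(θ) / (2g) = 19.9004² × sin(25°)² / (2 × 9.8) = 396.026 × 0.178606 / 19.6 = 3.60881 m
H = 3.60881 m / 0.0254 = 142.1 in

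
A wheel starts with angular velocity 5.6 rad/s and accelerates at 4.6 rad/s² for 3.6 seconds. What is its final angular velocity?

ω = ω₀ + αt = 5.6 + 4.6 × 3.6 = 22.16 rad/s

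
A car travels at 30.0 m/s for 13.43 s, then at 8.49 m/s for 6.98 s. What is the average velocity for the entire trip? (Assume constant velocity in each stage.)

d₁ = v₁t₁ = 30.0 × 13.43 = 402.9 m
d₂ = v₂t₂ = 8.49 × 6.98 = 59.2602 m
d_total = 462.1602 m, t_total = 20.41 s
v_avg = d_total/t_total = 462.1602/20.41 = 22.64 m/s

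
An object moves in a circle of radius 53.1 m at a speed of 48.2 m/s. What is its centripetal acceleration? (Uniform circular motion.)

a_c = v²/r = 48.2²/53.1 = 2323.24/53.1 = 43.75 m/s²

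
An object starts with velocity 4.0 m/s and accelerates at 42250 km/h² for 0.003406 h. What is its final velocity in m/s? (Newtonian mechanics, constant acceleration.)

a = 42250 km/h² × 7.716049382716049e-05 = 3.26003 m/s²
t = 0.003406 h × 3600.0 = 12.2616 s
v = v₀ + a × t = 4.0 + 3.26003 × 12.2616 = 43.97 m/s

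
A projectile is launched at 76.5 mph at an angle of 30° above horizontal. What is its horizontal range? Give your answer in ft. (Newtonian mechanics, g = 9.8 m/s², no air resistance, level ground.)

v₀ = 76.5 mph × 0.44704 = 34.1986 m/s
R = v₀² × sin(2θ) / g = 34.1986² × sin(2 × 30°) / 9.8 = 1169.54 × 0.866025 / 9.8 = 103.352 m
R = 103.352 m / 0.3048 = 339.1 ft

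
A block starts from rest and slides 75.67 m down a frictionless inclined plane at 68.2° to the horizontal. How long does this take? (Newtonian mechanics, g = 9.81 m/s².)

a = g sin(θ) = 9.81 × sin(68.2°) = 9.1084 m/s²
t = √(2d/a) = √(2 × 75.67 / 9.1084) = 4.08 s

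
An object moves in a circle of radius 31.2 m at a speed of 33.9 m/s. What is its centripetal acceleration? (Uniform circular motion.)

a_c = v²/r = 33.9²/31.2 = 1149.21/31.2 = 36.83 m/s²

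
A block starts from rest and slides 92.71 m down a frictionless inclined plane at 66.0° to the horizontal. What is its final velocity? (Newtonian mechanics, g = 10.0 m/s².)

a = g sin(θ) = 10.0 × sin(66.0°) = 9.1355 m/s²
v = √(2ad) = √(2 × 9.1355 × 92.71) = 41.16 m/s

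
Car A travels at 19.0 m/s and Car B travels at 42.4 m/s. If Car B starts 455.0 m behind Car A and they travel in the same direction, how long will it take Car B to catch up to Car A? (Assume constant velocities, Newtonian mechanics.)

Relative speed: v_rel = 42.4 - 19.0 = 23.4 m/s
Time to catch: t = d₀/v_rel = 455.0/23.4 = 19.44 s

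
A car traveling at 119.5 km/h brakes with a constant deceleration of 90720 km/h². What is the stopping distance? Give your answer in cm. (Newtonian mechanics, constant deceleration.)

v₀ = 119.5 km/h × 0.2777777777777778 = 33.19444 m/s
a = 90720 km/h² × 7.716049382716049e-05 = 7.0 m/s²
d = v₀² / (2a) = 33.19444² / (2 × 7.0) = 1101.871 / 14.0 = 78.70507 m
d = 78.70507 m / 0.01 = 7871 cm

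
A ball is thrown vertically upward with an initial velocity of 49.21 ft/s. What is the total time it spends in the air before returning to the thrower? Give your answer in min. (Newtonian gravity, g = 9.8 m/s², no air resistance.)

v₀ = 49.21 ft/s × 0.3048 = 14.9992 m/s
t_total = 2 × v₀ / g = 2 × 14.9992 / 9.8 = 3.06106 s
t_total = 3.06106 s / 60.0 = 0.05102 min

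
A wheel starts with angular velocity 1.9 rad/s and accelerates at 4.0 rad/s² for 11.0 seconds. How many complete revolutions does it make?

θ = ω₀t + ½αt² = 1.9×11.0 + ½×4.0×11.0² = 262.9 rad
Total revolutions = θ/(2π) = 262.9/(2π) = 41.84
Complete revolutions = ⌊41.84⌋ = 41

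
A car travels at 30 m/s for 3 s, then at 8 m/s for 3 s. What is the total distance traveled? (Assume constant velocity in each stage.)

d₁ = v₁t₁ = 30 × 3 = 90 m
d₂ = v₂t₂ = 8 × 3 = 24 m
d_total = 90 + 24 = 114 m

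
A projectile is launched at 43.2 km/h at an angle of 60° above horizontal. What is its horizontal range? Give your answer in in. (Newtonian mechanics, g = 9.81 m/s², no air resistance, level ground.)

v₀ = 43.2 km/h × 0.2777777777777778 = 12.0 m/s
R = v₀² × sin(2θ) / g = 12.0² × sin(2 × 60°) / 9.81 = 144.0 × 0.866025 / 9.81 = 12.7123 m
R = 12.7123 m / 0.0254 = 500.5 in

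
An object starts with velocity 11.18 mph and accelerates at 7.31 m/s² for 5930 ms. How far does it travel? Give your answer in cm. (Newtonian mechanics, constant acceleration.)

v₀ = 11.18 mph × 0.44704 = 4.99791 m/s
t = 5930 ms × 0.001 = 5.93 s
d = v₀ × t + ½ × a × t² = 4.99791 × 5.93 + 0.5 × 7.31 × 5.93² = 158.165 m
d = 158.165 m / 0.01 = 15820 cm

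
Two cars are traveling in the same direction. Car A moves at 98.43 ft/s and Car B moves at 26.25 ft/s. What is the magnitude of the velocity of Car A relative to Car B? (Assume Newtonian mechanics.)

v_rel = |v_A - v_B| = |98.43 - 26.25| = 72.18 ft/s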